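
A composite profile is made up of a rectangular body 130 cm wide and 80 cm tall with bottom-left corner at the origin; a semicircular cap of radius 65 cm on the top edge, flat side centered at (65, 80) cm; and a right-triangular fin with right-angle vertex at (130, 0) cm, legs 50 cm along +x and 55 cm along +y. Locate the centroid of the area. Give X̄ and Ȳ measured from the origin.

rectangular body: A = 130 × 80 = 10400.00, centroid at (65.00, 40.00).
semicircular top: A = ½π·65² = 6636.61, centroid at (65.00, 107.59).
triangular fin: A = ½·50·55 = 1375.00, centroid at (146.67, 18.33).
ΣA = 18411.61 cm², ΣAX̄ = 1309046.61 cm³, ΣAȲ = 1155220.83 cm³.
X̄ = 1309046.61/18411.61 = 71.10 cm; Ȳ = 1155220.83/18411.61 = 62.74 cm.

X̄ = 71.10 cm, Ȳ = 62.74 cm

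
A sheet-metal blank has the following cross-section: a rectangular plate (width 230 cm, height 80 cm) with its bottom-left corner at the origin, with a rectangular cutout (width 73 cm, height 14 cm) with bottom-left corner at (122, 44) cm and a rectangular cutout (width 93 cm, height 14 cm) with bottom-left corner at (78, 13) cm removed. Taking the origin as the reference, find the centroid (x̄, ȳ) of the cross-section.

Part | A | x̄ᵢ | ȳᵢ | A·x̄ᵢ | A·ȳᵢ
plate | 18400.00 | 115.00 | 40.00 | 2116000.00 | 736000.00
hole 1 | -1022.00 | 158.50 | 51.00 | -161987.00 | -52122.00
hole 2 | -1302.00 | 124.50 | 20.00 | -162099.00 | -26040.00
Σ | 16076.00 |  |  | 1791914.00 | 657838.00
x̄ = 1791914.00 / 16076.00 = 111.47 cm
ȳ = 657838.00 / 16076.00 = 40.92 cm

x̄ = 111.47 cm, ȳ = 40.92 cm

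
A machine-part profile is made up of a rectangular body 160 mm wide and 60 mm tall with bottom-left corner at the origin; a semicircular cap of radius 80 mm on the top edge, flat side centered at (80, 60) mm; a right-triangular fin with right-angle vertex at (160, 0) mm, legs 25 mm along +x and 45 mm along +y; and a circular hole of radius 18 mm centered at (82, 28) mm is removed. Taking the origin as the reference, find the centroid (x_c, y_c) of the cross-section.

Part | A | x̄ᵢ | ȳᵢ | A·x̄ᵢ | A·ȳᵢ
rectangular body | 9600.00 | 80.00 | 30.00 | 768000.00 | 288000.00
semicircular top | 10053.10 | 80.00 | 93.95 | 804247.72 | 944519.12
triangular fin | 562.50 | 168.33 | 15.00 | 94687.50 | 8437.50
hole | -1017.88 | 82.00 | 28.00 | -83465.83 | -28500.53
Σ | 19197.72 |  |  | 1583469.39 | 1212456.09
x_c = 1583469.39 / 19197.72 = 82.48 mm
y_c = 1212456.09 / 19197.72 = 63.16 mm

x_c = 82.48 mm, y_c = 63.16 mm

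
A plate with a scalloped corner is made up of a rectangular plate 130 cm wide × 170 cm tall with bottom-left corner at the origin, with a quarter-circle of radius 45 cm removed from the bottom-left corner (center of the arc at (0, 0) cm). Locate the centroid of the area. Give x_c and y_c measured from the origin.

plate: A = 130 × 170 = 22100.00, centroid at (65.00, 85.00).
removed quarter-circle: A = −¼π·45² = -1590.43, centroid at (19.10, 19.10).
ΣA = 20509.57 cm², ΣAx_c = 1406125.00 cm³, ΣAy_c = 1848125.00 cm³.
x_c = 1406125.00/20509.57 = 68.56 cm; y_c = 1848125.00/20509.57 = 90.11 cm.

x_c = 68.56 cm, y_c = 90.11 cm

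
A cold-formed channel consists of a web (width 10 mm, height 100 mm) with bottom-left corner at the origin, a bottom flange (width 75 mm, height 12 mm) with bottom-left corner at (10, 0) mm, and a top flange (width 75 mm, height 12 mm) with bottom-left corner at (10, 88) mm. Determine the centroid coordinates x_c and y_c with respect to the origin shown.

x_c = 32.32 mm, y_c = 50.00 mm

web: A = 10 × 100 = 1000.00, centroid at (5.00, 50.00).
bottom flange: A = 75 × 12 = 900.00, centroid at (47.50, 6.00).
top flange: A = 75 × 12 = 900.00, centroid at (47.50, 94.00).
ΣA = 2800.00 mm², ΣAx_c = 90500.00 mm³, ΣAy_c = 140000.00 mm³.
x_c = 90500.00/2800.00 = 32.32 mm; y_c = 140000.00/2800.00 = 50.00 mm.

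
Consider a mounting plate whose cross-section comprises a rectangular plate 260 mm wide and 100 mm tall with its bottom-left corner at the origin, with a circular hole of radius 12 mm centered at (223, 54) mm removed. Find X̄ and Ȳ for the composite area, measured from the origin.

X̄ = 128.35 mm, Ȳ = 49.93 mm

Part | A | x̄ᵢ | ȳᵢ | A·x̄ᵢ | A·ȳᵢ
plate | 26000.00 | 130.00 | 50.00 | 3380000.00 | 1300000.00
hole | -452.39 | 223.00 | 54.00 | -100882.82 | -24429.02
Σ | 25547.61 |  |  | 3279117.18 | 1275570.98
X̄ = 3279117.18 / 25547.61 = 128.35 mm
Ȳ = 1275570.98 / 25547.61 = 49.93 mm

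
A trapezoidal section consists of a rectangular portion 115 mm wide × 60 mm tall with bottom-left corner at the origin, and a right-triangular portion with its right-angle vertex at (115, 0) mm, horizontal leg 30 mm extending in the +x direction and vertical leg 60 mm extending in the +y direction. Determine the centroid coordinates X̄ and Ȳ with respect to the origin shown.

X̄ = 65.29 mm, Ȳ = 28.85 mm

rectangular portion: A = 115 × 60 = 6900.00, centroid at (57.50, 30.00).
triangular portion: A = ½·30·60 = 900.00, centroid at (125.00, 20.00).
ΣA = 7800.00 mm², ΣAX̄ = 509250.00 mm³, ΣAȲ = 225000.00 mm³.
X̄ = 509250.00/7800.00 = 65.29 mm; Ȳ = 225000.00/7800.00 = 28.85 mm.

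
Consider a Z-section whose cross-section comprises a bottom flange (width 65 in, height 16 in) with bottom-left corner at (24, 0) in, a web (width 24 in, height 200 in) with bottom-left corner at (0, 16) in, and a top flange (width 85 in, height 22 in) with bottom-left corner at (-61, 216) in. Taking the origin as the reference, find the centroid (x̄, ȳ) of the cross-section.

Part | A | x̄ᵢ | ȳᵢ | A·x̄ᵢ | A·ȳᵢ
bottom flange | 1040.00 | 56.50 | 8.00 | 58760.00 | 8320.00
web | 4800.00 | 12.00 | 116.00 | 57600.00 | 556800.00
top flange | 1870.00 | -18.50 | 227.00 | -34595.00 | 424490.00
Σ | 7710.00 |  |  | 81765.00 | 989610.00
x̄ = 81765.00 / 7710.00 = 10.61 in
ȳ = 989610.00 / 7710.00 = 128.35 in

x̄ = 10.61 in, ȳ = 128.35 in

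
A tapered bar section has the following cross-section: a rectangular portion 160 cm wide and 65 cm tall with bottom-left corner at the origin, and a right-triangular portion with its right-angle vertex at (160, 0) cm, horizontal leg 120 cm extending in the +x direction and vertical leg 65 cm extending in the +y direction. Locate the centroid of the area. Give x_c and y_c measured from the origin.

rectangular portion: A = 160 × 65 = 10400.00, centroid at (80.00, 32.50).
triangular portion: A = ½·120·65 = 3900.00, centroid at (200.00, 21.67).
ΣA = 14300.00 cm²
ΣAx_c = (10400.00)(80.00) + (3900.00)(200.00) = 1612000.00 cm³
ΣAy_c = (10400.00)(32.50) + (3900.00)(21.67) = 422500.00 cm³
x_c = 1612000.00 / 14300.00 = 112.73 cm
y_c = 422500.00 / 14300.00 = 29.55 cm

x_c = 112.73 cm, y_c = 29.55 cm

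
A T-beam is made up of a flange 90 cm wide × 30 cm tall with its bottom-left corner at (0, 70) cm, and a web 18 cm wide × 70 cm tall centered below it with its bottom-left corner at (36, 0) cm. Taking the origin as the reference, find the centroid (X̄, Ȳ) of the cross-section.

X̄ = 45.00 cm, Ȳ = 69.09 cm

web: A = 18 × 70 = 1260.00, centroid at (45.00, 35.00).
flange: A = 90 × 30 = 2700.00, centroid at (45.00, 85.00).
ΣA = 3960.00 cm², ΣAX̄ = 178200.00 cm³, ΣAȲ = 273600.00 cm³.
X̄ = 178200.00/3960.00 = 45.00 cm; Ȳ = 273600.00/3960.00 = 69.09 cm.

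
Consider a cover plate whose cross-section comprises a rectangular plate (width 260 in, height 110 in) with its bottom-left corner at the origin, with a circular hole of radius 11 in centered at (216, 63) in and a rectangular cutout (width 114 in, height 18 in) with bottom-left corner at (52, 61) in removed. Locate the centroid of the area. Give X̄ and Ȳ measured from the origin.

plate: A = 260 × 110 = 28600.00, centroid at (130.00, 55.00).
hole 1: A = −π·11² = -380.13, centroid at (216.00, 63.00).
hole 2: A = −(114 × 18) = -2052.00, centroid at (109.00, 70.00).
ΣA = 26167.87 in², ΣAX̄ = 3412223.33 in³, ΣAȲ = 1405411.64 in³.
X̄ = 3412223.33/26167.87 = 130.40 in; Ȳ = 1405411.64/26167.87 = 53.71 in.

X̄ = 130.40 in, Ȳ = 53.71 in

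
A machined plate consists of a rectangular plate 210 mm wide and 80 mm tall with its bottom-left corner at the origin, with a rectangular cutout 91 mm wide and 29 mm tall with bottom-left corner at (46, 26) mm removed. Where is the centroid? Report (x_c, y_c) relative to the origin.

x_c = 107.52 mm, y_c = 39.91 mm

plate: A = 210 × 80 = 16800.00, centroid at (105.00, 40.00).
hole: A = −(91 × 29) = -2639.00, centroid at (91.50, 40.50).
ΣA = 14161.00 mm², ΣAx_c = 1522531.50 mm³, ΣAy_c = 565120.50 mm³.
x_c = 1522531.50/14161.00 = 107.52 mm; y_c = 565120.50/14161.00 = 39.91 mm.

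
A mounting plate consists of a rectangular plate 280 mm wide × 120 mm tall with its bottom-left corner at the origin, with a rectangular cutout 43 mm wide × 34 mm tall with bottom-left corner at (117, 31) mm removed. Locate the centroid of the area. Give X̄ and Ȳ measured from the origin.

plate: A = 280 × 120 = 33600.00, centroid at (140.00, 60.00).
hole: A = −(43 × 34) = -1462.00, centroid at (138.50, 48.00).
ΣA = 32138.00 mm², ΣAX̄ = 4501513.00 mm³, ΣAȲ = 1945824.00 mm³.
X̄ = 4501513.00/32138.00 = 140.07 mm; Ȳ = 1945824.00/32138.00 = 60.55 mm.

X̄ = 140.07 mm, Ȳ = 60.55 mm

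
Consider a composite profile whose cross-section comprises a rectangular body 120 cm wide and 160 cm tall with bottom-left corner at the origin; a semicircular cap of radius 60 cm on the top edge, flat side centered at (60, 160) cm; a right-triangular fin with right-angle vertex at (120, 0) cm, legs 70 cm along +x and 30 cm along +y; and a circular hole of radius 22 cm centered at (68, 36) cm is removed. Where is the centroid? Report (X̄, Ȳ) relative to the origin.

X̄ = 63.09 cm, Ȳ = 104.19 cm

Part | A | x̄ᵢ | ȳᵢ | A·x̄ᵢ | A·ȳᵢ
rectangular body | 19200.00 | 60.00 | 80.00 | 1152000.00 | 1536000.00
semicircular top | 5654.87 | 60.00 | 185.46 | 339292.01 | 1048778.68
triangular fin | 1050.00 | 143.33 | 10.00 | 150500.00 | 10500.00
hole | -1520.53 | 68.00 | 36.00 | -103396.10 | -54739.11
Σ | 24384.34 |  |  | 1538395.91 | 2540539.57
X̄ = 1538395.91 / 24384.34 = 63.09 cm
Ȳ = 2540539.57 / 24384.34 = 104.19 cm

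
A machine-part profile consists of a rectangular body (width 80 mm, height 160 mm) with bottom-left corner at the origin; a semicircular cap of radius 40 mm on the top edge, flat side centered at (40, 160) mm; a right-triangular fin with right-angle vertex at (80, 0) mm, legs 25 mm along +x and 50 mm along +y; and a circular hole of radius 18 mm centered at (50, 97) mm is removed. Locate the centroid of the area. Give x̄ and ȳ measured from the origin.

rectangular body: A = 80 × 160 = 12800.00, centroid at (40.00, 80.00).
semicircular top: A = ½π·40² = 2513.27, centroid at (40.00, 176.98).
triangular fin: A = ½·25·50 = 625.00, centroid at (88.33, 16.67).
hole: A = −π·18² = -1017.88, centroid at (50.00, 97.00).
ΣA = 14920.40 mm², ΣAx̄ = 616845.50 mm³, ΣAȳ = 1380473.22 mm³.
x̄ = 616845.50/14920.40 = 41.34 mm; ȳ = 1380473.22/14920.40 = 92.52 mm.

x̄ = 41.34 mm, ȳ = 92.52 mm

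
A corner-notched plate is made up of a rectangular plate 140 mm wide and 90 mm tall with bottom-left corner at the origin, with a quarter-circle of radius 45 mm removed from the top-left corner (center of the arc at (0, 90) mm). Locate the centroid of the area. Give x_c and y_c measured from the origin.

x_c = 77.35 mm, y_c = 41.26 mm

plate: A = 140 × 90 = 12600.00, centroid at (70.00, 45.00).
removed quarter-circle: A = −¼π·45² = -1590.43, centroid at (19.10, 70.90).
ΣA = 11009.57 mm²
ΣAx_c = (12600.00)(70.00) + (-1590.43)(19.10) = 851625.00 mm³
ΣAy_c = (12600.00)(45.00) + (-1590.43)(70.90) = 454236.18 mm³
x_c = 851625.00 / 11009.57 = 77.35 mm
y_c = 454236.18 / 11009.57 = 41.26 mm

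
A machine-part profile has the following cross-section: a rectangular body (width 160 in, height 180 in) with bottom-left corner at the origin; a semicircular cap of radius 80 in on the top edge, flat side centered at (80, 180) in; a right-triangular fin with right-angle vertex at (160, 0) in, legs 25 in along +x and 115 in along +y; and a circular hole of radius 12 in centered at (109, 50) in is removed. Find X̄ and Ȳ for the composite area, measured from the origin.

X̄ = 82.86 in, Ȳ = 119.87 in

Part | A | x̄ᵢ | ȳᵢ | A·x̄ᵢ | A·ȳᵢ
rectangular body | 28800.00 | 80.00 | 90.00 | 2304000.00 | 2592000.00
semicircular top | 10053.10 | 80.00 | 213.95 | 804247.72 | 2150890.70
triangular fin | 1437.50 | 168.33 | 38.33 | 241979.17 | 55104.17
hole | -452.39 | 109.00 | 50.00 | -49310.44 | -22619.47
Σ | 39838.21 |  |  | 3300916.45 | 4775375.40
X̄ = 3300916.45 / 39838.21 = 82.86 in
Ȳ = 4775375.40 / 39838.21 = 119.87 in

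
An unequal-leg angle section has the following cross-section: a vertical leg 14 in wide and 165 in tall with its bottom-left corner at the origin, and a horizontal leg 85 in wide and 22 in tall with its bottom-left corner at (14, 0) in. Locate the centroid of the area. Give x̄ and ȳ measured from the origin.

Part | A | x̄ᵢ | ȳᵢ | A·x̄ᵢ | A·ȳᵢ
vertical leg | 2310.00 | 7.00 | 82.50 | 16170.00 | 190575.00
horizontal leg | 1870.00 | 56.50 | 11.00 | 105655.00 | 20570.00
Σ | 4180.00 |  |  | 121825.00 | 211145.00
x̄ = 121825.00 / 4180.00 = 29.14 in
ȳ = 211145.00 / 4180.00 = 50.51 in

x̄ = 29.14 in, ȳ = 50.51 in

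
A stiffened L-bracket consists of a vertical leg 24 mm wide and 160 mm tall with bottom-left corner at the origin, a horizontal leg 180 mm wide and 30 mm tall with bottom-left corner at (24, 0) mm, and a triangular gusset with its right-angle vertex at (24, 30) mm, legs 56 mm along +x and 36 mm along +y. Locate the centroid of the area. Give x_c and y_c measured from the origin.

x_c = 68.76 mm, y_c = 42.01 mm

vertical leg: A = 24 × 160 = 3840.00, centroid at (12.00, 80.00).
horizontal leg: A = 180 × 30 = 5400.00, centroid at (114.00, 15.00).
gusset: A = ½·56·36 = 1008.00, centroid at (42.67, 42.00).
ΣA = 10248.00 mm²
ΣAx_c = (3840.00)(12.00) + (5400.00)(114.00) + (1008.00)(42.67) = 704688.00 mm³
ΣAy_c = (3840.00)(80.00) + (5400.00)(15.00) + (1008.00)(42.00) = 430536.00 mm³
x_c = 704688.00 / 10248.00 = 68.76 mm
y_c = 430536.00 / 10248.00 = 42.01 mm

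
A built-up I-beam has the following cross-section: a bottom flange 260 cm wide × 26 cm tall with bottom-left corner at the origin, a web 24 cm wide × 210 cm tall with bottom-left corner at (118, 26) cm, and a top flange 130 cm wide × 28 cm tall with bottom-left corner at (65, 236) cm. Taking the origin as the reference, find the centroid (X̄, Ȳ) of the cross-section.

X̄ = 130.00 cm, Ȳ = 107.39 cm

bottom flange: A = 260 × 26 = 6760.00, centroid at (130.00, 13.00).
web: A = 24 × 210 = 5040.00, centroid at (130.00, 131.00).
top flange: A = 130 × 28 = 3640.00, centroid at (130.00, 250.00).
ΣA = 15440.00 cm²
ΣAX̄ = (6760.00)(130.00) + (5040.00)(130.00) + (3640.00)(130.00) = 2007200.00 cm³
ΣAȲ = (6760.00)(13.00) + (5040.00)(131.00) + (3640.00)(250.00) = 1658120.00 cm³
X̄ = 2007200.00 / 15440.00 = 130.00 cm
Ȳ = 1658120.00 / 15440.00 = 107.39 cm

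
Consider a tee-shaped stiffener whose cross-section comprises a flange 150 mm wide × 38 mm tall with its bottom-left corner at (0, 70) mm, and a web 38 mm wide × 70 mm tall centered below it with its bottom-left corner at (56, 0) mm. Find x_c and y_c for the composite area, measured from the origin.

Part | A | x̄ᵢ | ȳᵢ | A·x̄ᵢ | A·ȳᵢ
web | 2660.00 | 75.00 | 35.00 | 199500.00 | 93100.00
flange | 5700.00 | 75.00 | 89.00 | 427500.00 | 507300.00
Σ | 8360.00 |  |  | 627000.00 | 600400.00
x_c = 627000.00 / 8360.00 = 75.00 mm
y_c = 600400.00 / 8360.00 = 71.82 mm

x_c = 75.00 mm, y_c = 71.82 mm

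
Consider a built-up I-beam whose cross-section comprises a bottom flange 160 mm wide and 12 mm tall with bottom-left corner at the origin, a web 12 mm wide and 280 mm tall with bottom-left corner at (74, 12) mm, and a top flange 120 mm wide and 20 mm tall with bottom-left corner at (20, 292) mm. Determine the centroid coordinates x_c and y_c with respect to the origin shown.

x_c = 80.00 mm, y_c = 162.38 mm

bottom flange: A = 160 × 12 = 1920.00, centroid at (80.00, 6.00).
web: A = 12 × 280 = 3360.00, centroid at (80.00, 152.00).
top flange: A = 120 × 20 = 2400.00, centroid at (80.00, 302.00).
ΣA = 7680.00 mm²
ΣAx_c = (1920.00)(80.00) + (3360.00)(80.00) + (2400.00)(80.00) = 614400.00 mm³
ΣAy_c = (1920.00)(6.00) + (3360.00)(152.00) + (2400.00)(302.00) = 1247040.00 mm³
x_c = 614400.00 / 7680.00 = 80.00 mm
y_c = 1247040.00 / 7680.00 = 162.38 mm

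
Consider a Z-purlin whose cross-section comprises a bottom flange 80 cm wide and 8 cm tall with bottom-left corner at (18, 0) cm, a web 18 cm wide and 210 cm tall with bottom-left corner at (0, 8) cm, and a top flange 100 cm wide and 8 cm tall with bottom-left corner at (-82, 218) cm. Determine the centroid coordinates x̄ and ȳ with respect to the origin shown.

bottom flange: A = 80 × 8 = 640.00, centroid at (58.00, 4.00).
web: A = 18 × 210 = 3780.00, centroid at (9.00, 113.00).
top flange: A = 100 × 8 = 800.00, centroid at (-32.00, 222.00).
ΣA = 5220.00 cm², ΣAx̄ = 45540.00 cm³, ΣAȳ = 607300.00 cm³.
x̄ = 45540.00/5220.00 = 8.72 cm; ȳ = 607300.00/5220.00 = 116.34 cm.

x̄ = 8.72 cm, ȳ = 116.34 cm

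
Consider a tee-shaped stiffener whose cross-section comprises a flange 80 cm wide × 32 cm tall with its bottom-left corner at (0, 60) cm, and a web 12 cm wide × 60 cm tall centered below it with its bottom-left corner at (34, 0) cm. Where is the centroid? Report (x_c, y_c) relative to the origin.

x_c = 40.00 cm, y_c = 65.90 cm

web: A = 12 × 60 = 720.00, centroid at (40.00, 30.00).
flange: A = 80 × 32 = 2560.00, centroid at (40.00, 76.00).
ΣA = 3280.00 cm², ΣAx_c = 131200.00 cm³, ΣAy_c = 216160.00 cm³.
x_c = 131200.00/3280.00 = 40.00 cm; y_c = 216160.00/3280.00 = 65.90 cm.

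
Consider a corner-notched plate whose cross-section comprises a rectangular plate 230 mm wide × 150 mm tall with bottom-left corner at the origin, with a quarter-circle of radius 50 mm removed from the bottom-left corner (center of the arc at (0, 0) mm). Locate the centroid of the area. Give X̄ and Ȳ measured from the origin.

Part | A | x̄ᵢ | ȳᵢ | A·x̄ᵢ | A·ȳᵢ
plate | 34500.00 | 115.00 | 75.00 | 3967500.00 | 2587500.00
removed quarter-circle | -1963.50 | 21.22 | 21.22 | -41666.67 | -41666.67
Σ | 32536.50 |  |  | 3925833.33 | 2545833.33
X̄ = 3925833.33 / 32536.50 = 120.66 mm
Ȳ = 2545833.33 / 32536.50 = 78.25 mm

X̄ = 120.66 mm, Ȳ = 78.25 mm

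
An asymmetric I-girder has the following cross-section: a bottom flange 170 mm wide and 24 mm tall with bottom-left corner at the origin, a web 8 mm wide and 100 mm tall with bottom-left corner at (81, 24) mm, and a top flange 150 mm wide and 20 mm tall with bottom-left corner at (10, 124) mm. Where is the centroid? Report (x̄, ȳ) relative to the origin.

x̄ = 85.00 mm, ȳ = 64.74 mm

Part | A | x̄ᵢ | ȳᵢ | A·x̄ᵢ | A·ȳᵢ
bottom flange | 4080.00 | 85.00 | 12.00 | 346800.00 | 48960.00
web | 800.00 | 85.00 | 74.00 | 68000.00 | 59200.00
top flange | 3000.00 | 85.00 | 134.00 | 255000.00 | 402000.00
Σ | 7880.00 |  |  | 669800.00 | 510160.00
x̄ = 669800.00 / 7880.00 = 85.00 mm
ȳ = 510160.00 / 7880.00 = 64.74 mm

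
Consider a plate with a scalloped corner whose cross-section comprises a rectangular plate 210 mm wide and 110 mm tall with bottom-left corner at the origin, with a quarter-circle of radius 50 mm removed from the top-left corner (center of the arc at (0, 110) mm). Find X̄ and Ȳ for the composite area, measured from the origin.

X̄ = 112.78 mm, Ȳ = 51.86 mm

Part | A | x̄ᵢ | ȳᵢ | A·x̄ᵢ | A·ȳᵢ
plate | 23100.00 | 105.00 | 55.00 | 2425500.00 | 1270500.00
removed quarter-circle | -1963.50 | 21.22 | 88.78 | -41666.67 | -174317.83
Σ | 21136.50 |  |  | 2383833.33 | 1096182.17
X̄ = 2383833.33 / 21136.50 = 112.78 mm
Ȳ = 1096182.17 / 21136.50 = 51.86 mm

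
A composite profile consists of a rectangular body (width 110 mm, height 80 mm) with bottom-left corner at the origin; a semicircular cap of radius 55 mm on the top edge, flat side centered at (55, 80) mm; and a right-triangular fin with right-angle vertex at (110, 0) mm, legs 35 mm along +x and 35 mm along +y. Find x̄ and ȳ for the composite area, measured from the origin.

Part | A | x̄ᵢ | ȳᵢ | A·x̄ᵢ | A·ȳᵢ
rectangular body | 8800.00 | 55.00 | 40.00 | 484000.00 | 352000.00
semicircular top | 4751.66 | 55.00 | 103.34 | 261341.24 | 491049.38
triangular fin | 612.50 | 121.67 | 11.67 | 74520.83 | 7145.83
Σ | 14164.16 |  |  | 819862.07 | 850195.21
x̄ = 819862.07 / 14164.16 = 57.88 mm
ȳ = 850195.21 / 14164.16 = 60.02 mm

x̄ = 57.88 mm, ȳ = 60.02 mm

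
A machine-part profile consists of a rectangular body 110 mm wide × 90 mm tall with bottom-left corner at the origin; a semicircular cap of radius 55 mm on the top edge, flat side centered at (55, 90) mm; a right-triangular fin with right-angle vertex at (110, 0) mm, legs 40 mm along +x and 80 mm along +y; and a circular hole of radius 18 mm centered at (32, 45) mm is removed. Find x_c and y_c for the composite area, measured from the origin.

Part | A | x̄ᵢ | ȳᵢ | A·x̄ᵢ | A·ȳᵢ
rectangular body | 9900.00 | 55.00 | 45.00 | 544500.00 | 445500.00
semicircular top | 4751.66 | 55.00 | 113.34 | 261341.24 | 538565.97
triangular fin | 1600.00 | 123.33 | 26.67 | 197333.33 | 42666.67
hole | -1017.88 | 32.00 | 45.00 | -32572.03 | -45804.42
Σ | 15233.78 |  |  | 970602.54 | 980928.21
x_c = 970602.54 / 15233.78 = 63.71 mm
y_c = 980928.21 / 15233.78 = 64.39 mm

x_c = 63.71 mm, y_c = 64.39 mm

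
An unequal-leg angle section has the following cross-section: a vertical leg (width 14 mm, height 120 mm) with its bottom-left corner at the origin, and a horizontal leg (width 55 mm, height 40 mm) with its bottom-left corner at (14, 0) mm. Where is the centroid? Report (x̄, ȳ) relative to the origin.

vertical leg: A = 14 × 120 = 1680.00, centroid at (7.00, 60.00).
horizontal leg: A = 55 × 40 = 2200.00, centroid at (41.50, 20.00).
ΣA = 3880.00 mm², ΣAx̄ = 103060.00 mm³, ΣAȳ = 144800.00 mm³.
x̄ = 103060.00/3880.00 = 26.56 mm; ȳ = 144800.00/3880.00 = 37.32 mm.

x̄ = 26.56 mm, ȳ = 37.32 mm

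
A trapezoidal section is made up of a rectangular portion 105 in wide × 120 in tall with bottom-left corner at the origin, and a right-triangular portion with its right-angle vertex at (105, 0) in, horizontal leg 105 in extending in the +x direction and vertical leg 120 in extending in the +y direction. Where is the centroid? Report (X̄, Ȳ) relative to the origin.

X̄ = 81.67 in, Ȳ = 53.33 in

Part | A | x̄ᵢ | ȳᵢ | A·x̄ᵢ | A·ȳᵢ
rectangular portion | 12600.00 | 52.50 | 60.00 | 661500.00 | 756000.00
triangular portion | 6300.00 | 140.00 | 40.00 | 882000.00 | 252000.00
Σ | 18900.00 |  |  | 1543500.00 | 1008000.00
X̄ = 1543500.00 / 18900.00 = 81.67 in
Ȳ = 1008000.00 / 18900.00 = 53.33 in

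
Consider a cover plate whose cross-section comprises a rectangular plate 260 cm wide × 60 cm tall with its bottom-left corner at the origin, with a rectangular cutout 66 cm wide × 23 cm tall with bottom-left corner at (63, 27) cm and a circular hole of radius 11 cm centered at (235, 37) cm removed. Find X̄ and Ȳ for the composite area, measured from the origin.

X̄ = 130.85 cm, Ȳ = 28.86 cm

plate: A = 260 × 60 = 15600.00, centroid at (130.00, 30.00).
hole 1: A = −(66 × 23) = -1518.00, centroid at (96.00, 38.50).
hole 2: A = −π·11² = -380.13, centroid at (235.00, 37.00).
ΣA = 13701.87 cm²
ΣAX̄ = (15600.00)(130.00) + (-1518.00)(96.00) + (-380.13)(235.00) = 1792940.81 cm³
ΣAȲ = (15600.00)(30.00) + (-1518.00)(38.50) + (-380.13)(37.00) = 395492.09 cm³
X̄ = 1792940.81 / 13701.87 = 130.85 cm
Ȳ = 395492.09 / 13701.87 = 28.86 cm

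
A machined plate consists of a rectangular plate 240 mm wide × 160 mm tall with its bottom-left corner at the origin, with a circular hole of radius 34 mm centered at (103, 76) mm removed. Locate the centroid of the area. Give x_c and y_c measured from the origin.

plate: A = 240 × 160 = 38400.00, centroid at (120.00, 80.00).
hole: A = −π·34² = -3631.68, centroid at (103.00, 76.00).
ΣA = 34768.32 mm², ΣAx_c = 4233936.85 mm³, ΣAy_c = 2795992.24 mm³.
x_c = 4233936.85/34768.32 = 121.78 mm; y_c = 2795992.24/34768.32 = 80.42 mm.

x_c = 121.78 mm, y_c = 80.42 mm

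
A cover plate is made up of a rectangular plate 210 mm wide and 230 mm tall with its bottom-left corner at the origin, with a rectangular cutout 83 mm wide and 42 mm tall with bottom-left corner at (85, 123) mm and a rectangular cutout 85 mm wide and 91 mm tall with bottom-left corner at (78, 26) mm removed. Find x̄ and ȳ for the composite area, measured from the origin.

plate: A = 210 × 230 = 48300.00, centroid at (105.00, 115.00).
hole 1: A = −(83 × 42) = -3486.00, centroid at (126.50, 144.00).
hole 2: A = −(85 × 91) = -7735.00, centroid at (120.50, 71.50).
ΣA = 37079.00 mm², ΣAx̄ = 3698453.50 mm³, ΣAȳ = 4499463.50 mm³.
x̄ = 3698453.50/37079.00 = 99.75 mm; ȳ = 4499463.50/37079.00 = 121.35 mm.

x̄ = 99.75 mm, ȳ = 121.35 mm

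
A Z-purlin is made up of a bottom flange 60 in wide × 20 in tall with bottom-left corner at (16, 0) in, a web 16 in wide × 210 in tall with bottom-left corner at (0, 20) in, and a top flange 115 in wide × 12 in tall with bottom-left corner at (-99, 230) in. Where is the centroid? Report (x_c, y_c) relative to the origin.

bottom flange: A = 60 × 20 = 1200.00, centroid at (46.00, 10.00).
web: A = 16 × 210 = 3360.00, centroid at (8.00, 125.00).
top flange: A = 115 × 12 = 1380.00, centroid at (-41.50, 236.00).
ΣA = 5940.00 in²
ΣAx_c = (1200.00)(46.00) + (3360.00)(8.00) + (1380.00)(-41.50) = 24810.00 in³
ΣAy_c = (1200.00)(10.00) + (3360.00)(125.00) + (1380.00)(236.00) = 757680.00 in³
x_c = 24810.00 / 5940.00 = 4.18 in
y_c = 757680.00 / 5940.00 = 127.56 in

x_c = 4.18 in, y_c = 127.56 in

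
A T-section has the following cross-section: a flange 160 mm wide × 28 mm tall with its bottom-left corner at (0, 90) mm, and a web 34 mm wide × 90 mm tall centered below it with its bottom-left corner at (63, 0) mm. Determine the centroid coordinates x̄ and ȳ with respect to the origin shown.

x̄ = 80.00 mm, ȳ = 80.06 mm

web: A = 34 × 90 = 3060.00, centroid at (80.00, 45.00).
flange: A = 160 × 28 = 4480.00, centroid at (80.00, 104.00).
ΣA = 7540.00 mm², ΣAx̄ = 603200.00 mm³, ΣAȳ = 603620.00 mm³.
x̄ = 603200.00/7540.00 = 80.00 mm; ȳ = 603620.00/7540.00 = 80.06 mm.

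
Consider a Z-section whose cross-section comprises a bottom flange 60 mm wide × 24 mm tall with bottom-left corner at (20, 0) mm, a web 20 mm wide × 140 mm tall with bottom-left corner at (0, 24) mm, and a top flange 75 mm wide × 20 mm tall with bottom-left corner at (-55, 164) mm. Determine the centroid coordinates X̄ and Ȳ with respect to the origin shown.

bottom flange: A = 60 × 24 = 1440.00, centroid at (50.00, 12.00).
web: A = 20 × 140 = 2800.00, centroid at (10.00, 94.00).
top flange: A = 75 × 20 = 1500.00, centroid at (-17.50, 174.00).
ΣA = 5740.00 mm²
ΣAX̄ = (1440.00)(50.00) + (2800.00)(10.00) + (1500.00)(-17.50) = 73750.00 mm³
ΣAȲ = (1440.00)(12.00) + (2800.00)(94.00) + (1500.00)(174.00) = 541480.00 mm³
X̄ = 73750.00 / 5740.00 = 12.85 mm
Ȳ = 541480.00 / 5740.00 = 94.33 mm

X̄ = 12.85 mm, Ȳ = 94.33 mm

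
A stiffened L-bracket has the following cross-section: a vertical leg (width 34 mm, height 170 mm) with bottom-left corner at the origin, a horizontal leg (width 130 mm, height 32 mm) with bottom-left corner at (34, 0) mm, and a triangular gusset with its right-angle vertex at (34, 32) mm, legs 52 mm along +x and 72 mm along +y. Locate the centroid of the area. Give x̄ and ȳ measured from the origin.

x̄ = 51.32 mm, ȳ = 56.10 mm

vertical leg: A = 34 × 170 = 5780.00, centroid at (17.00, 85.00).
horizontal leg: A = 130 × 32 = 4160.00, centroid at (99.00, 16.00).
gusset: A = ½·52·72 = 1872.00, centroid at (51.33, 56.00).
ΣA = 11812.00 mm², ΣAx̄ = 606196.00 mm³, ΣAȳ = 662692.00 mm³.
x̄ = 606196.00/11812.00 = 51.32 mm; ȳ = 662692.00/11812.00 = 56.10 mm.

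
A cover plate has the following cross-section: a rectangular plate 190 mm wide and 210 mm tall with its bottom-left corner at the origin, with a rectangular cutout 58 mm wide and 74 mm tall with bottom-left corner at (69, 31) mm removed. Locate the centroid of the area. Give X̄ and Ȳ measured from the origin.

X̄ = 94.64 mm, Ȳ = 109.46 mm

plate: A = 190 × 210 = 39900.00, centroid at (95.00, 105.00).
hole: A = −(58 × 74) = -4292.00, centroid at (98.00, 68.00).
ΣA = 35608.00 mm², ΣAX̄ = 3369884.00 mm³, ΣAȲ = 3897644.00 mm³.
X̄ = 3369884.00/35608.00 = 94.64 mm; Ȳ = 3897644.00/35608.00 = 109.46 mm.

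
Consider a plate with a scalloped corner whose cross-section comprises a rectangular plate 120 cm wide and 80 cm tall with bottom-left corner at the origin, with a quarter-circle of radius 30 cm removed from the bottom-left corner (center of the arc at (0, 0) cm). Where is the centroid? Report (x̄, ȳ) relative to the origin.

plate: A = 120 × 80 = 9600.00, centroid at (60.00, 40.00).
removed quarter-circle: A = −¼π·30² = -706.86, centroid at (12.73, 12.73).
ΣA = 8893.14 cm², ΣAx̄ = 567000.00 cm³, ΣAȳ = 375000.00 cm³.
x̄ = 567000.00/8893.14 = 63.76 cm; ȳ = 375000.00/8893.14 = 42.17 cm.

x̄ = 63.76 cm, ȳ = 42.17 cm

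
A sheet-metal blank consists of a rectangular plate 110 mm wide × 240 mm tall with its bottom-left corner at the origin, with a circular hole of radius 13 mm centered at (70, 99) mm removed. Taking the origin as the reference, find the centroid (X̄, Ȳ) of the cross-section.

X̄ = 54.69 mm, Ȳ = 120.43 mm

plate: A = 110 × 240 = 26400.00, centroid at (55.00, 120.00).
hole: A = −π·13² = -530.93, centroid at (70.00, 99.00).
ΣA = 25869.07 mm², ΣAX̄ = 1414834.96 mm³, ΣAȲ = 3115438.01 mm³.
X̄ = 1414834.96/25869.07 = 54.69 mm; Ȳ = 3115438.01/25869.07 = 120.43 mm.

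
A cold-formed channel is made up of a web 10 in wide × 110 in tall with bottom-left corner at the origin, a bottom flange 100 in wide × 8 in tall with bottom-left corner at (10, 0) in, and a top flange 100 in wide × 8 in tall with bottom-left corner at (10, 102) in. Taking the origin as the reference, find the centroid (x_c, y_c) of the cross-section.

x_c = 37.59 in, y_c = 55.00 in

web: A = 10 × 110 = 1100.00, centroid at (5.00, 55.00).
bottom flange: A = 100 × 8 = 800.00, centroid at (60.00, 4.00).
top flange: A = 100 × 8 = 800.00, centroid at (60.00, 106.00).
ΣA = 2700.00 in²
ΣAx_c = (1100.00)(5.00) + (800.00)(60.00) + (800.00)(60.00) = 101500.00 in³
ΣAy_c = (1100.00)(55.00) + (800.00)(4.00) + (800.00)(106.00) = 148500.00 in³
x_c = 101500.00 / 2700.00 = 37.59 in
y_c = 148500.00 / 2700.00 = 55.00 in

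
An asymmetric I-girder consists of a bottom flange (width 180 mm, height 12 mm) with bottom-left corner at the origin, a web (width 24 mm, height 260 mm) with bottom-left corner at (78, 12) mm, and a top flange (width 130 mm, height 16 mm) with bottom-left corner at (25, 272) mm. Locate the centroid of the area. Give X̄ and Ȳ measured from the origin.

bottom flange: A = 180 × 12 = 2160.00, centroid at (90.00, 6.00).
web: A = 24 × 260 = 6240.00, centroid at (90.00, 142.00).
top flange: A = 130 × 16 = 2080.00, centroid at (90.00, 280.00).
ΣA = 10480.00 mm²
ΣAX̄ = (2160.00)(90.00) + (6240.00)(90.00) + (2080.00)(90.00) = 943200.00 mm³
ΣAȲ = (2160.00)(6.00) + (6240.00)(142.00) + (2080.00)(280.00) = 1481440.00 mm³
X̄ = 943200.00 / 10480.00 = 90.00 mm
Ȳ = 1481440.00 / 10480.00 = 141.36 mm

X̄ = 90.00 mm, Ȳ = 141.36 mm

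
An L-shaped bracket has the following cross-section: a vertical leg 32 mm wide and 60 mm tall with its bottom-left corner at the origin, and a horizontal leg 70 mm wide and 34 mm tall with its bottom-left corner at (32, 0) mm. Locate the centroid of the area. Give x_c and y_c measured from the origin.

vertical leg: A = 32 × 60 = 1920.00, centroid at (16.00, 30.00).
horizontal leg: A = 70 × 34 = 2380.00, centroid at (67.00, 17.00).
ΣA = 4300.00 mm², ΣAx_c = 190180.00 mm³, ΣAy_c = 98060.00 mm³.
x_c = 190180.00/4300.00 = 44.23 mm; y_c = 98060.00/4300.00 = 22.80 mm.

x_c = 44.23 mm, y_c = 22.80 mm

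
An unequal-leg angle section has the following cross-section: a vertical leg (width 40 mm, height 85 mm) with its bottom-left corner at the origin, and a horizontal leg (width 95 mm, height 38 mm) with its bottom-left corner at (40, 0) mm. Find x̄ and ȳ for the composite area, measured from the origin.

vertical leg: A = 40 × 85 = 3400.00, centroid at (20.00, 42.50).
horizontal leg: A = 95 × 38 = 3610.00, centroid at (87.50, 19.00).
ΣA = 7010.00 mm², ΣAx̄ = 383875.00 mm³, ΣAȳ = 213090.00 mm³.
x̄ = 383875.00/7010.00 = 54.76 mm; ȳ = 213090.00/7010.00 = 30.40 mm.

x̄ = 54.76 mm, ȳ = 30.40 mm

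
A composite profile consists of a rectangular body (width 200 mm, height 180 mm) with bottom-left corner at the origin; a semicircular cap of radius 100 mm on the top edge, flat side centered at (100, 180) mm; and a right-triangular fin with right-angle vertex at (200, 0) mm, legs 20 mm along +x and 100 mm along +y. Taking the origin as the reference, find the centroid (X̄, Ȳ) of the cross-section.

rectangular body: A = 200 × 180 = 36000.00, centroid at (100.00, 90.00).
semicircular top: A = ½π·100² = 15707.96, centroid at (100.00, 222.44).
triangular fin: A = ½·20·100 = 1000.00, centroid at (206.67, 33.33).
ΣA = 52707.96 mm², ΣAX̄ = 5377462.99 mm³, ΣAȲ = 6767433.39 mm³.
X̄ = 5377462.99/52707.96 = 102.02 mm; Ȳ = 6767433.39/52707.96 = 128.39 mm.

X̄ = 102.02 mm, Ȳ = 128.39 mm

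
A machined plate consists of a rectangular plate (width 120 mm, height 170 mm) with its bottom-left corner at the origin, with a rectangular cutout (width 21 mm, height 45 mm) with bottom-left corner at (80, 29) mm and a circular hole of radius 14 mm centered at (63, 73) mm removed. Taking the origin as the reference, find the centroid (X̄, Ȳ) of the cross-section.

X̄ = 58.37 mm, Ȳ = 87.07 mm

plate: A = 120 × 170 = 20400.00, centroid at (60.00, 85.00).
hole 1: A = −(21 × 45) = -945.00, centroid at (90.50, 51.50).
hole 2: A = −π·14² = -615.75, centroid at (63.00, 73.00).
ΣA = 18839.25 mm², ΣAX̄ = 1099685.11 mm³, ΣAȲ = 1640382.59 mm³.
X̄ = 1099685.11/18839.25 = 58.37 mm; Ȳ = 1640382.59/18839.25 = 87.07 mm.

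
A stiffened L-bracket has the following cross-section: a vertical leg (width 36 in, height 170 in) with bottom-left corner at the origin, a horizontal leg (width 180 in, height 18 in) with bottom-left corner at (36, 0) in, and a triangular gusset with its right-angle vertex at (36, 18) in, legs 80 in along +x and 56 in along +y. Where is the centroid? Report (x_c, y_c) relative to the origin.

x_c = 56.79 in, y_c = 54.44 in

vertical leg: A = 36 × 170 = 6120.00, centroid at (18.00, 85.00).
horizontal leg: A = 180 × 18 = 3240.00, centroid at (126.00, 9.00).
gusset: A = ½·80·56 = 2240.00, centroid at (62.67, 36.67).
ΣA = 11600.00 in², ΣAx_c = 658773.33 in³, ΣAy_c = 631493.33 in³.
x_c = 658773.33/11600.00 = 56.79 in; y_c = 631493.33/11600.00 = 54.44 in.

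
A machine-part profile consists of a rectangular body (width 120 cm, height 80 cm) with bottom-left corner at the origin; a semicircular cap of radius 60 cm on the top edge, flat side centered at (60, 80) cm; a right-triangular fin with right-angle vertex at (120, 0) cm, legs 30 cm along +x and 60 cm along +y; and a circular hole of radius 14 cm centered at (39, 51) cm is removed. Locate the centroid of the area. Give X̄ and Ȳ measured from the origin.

Part | A | x̄ᵢ | ȳᵢ | A·x̄ᵢ | A·ȳᵢ
rectangular body | 9600.00 | 60.00 | 40.00 | 576000.00 | 384000.00
semicircular top | 5654.87 | 60.00 | 105.46 | 339292.01 | 596389.34
triangular fin | 900.00 | 130.00 | 20.00 | 117000.00 | 18000.00
hole | -615.75 | 39.00 | 51.00 | -24014.33 | -31403.36
Σ | 15539.11 |  |  | 1008277.67 | 966985.98
X̄ = 1008277.67 / 15539.11 = 64.89 cm
Ȳ = 966985.98 / 15539.11 = 62.23 cm

X̄ = 64.89 cm, Ȳ = 62.23 cm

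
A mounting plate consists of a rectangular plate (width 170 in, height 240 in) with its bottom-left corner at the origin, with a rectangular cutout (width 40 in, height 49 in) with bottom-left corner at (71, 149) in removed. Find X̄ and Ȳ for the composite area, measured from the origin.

X̄ = 84.70 in, Ȳ = 117.30 in

Part | A | x̄ᵢ | ȳᵢ | A·x̄ᵢ | A·ȳᵢ
plate | 40800.00 | 85.00 | 120.00 | 3468000.00 | 4896000.00
hole | -1960.00 | 91.00 | 173.50 | -178360.00 | -340060.00
Σ | 38840.00 |  |  | 3289640.00 | 4555940.00
X̄ = 3289640.00 / 38840.00 = 84.70 in
Ȳ = 4555940.00 / 38840.00 = 117.30 in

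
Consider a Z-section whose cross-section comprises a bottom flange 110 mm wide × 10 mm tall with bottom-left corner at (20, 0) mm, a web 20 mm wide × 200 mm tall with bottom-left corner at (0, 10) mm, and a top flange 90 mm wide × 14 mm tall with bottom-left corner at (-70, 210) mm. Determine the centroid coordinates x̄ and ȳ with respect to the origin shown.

x̄ = 14.31 mm, ȳ = 113.04 mm

bottom flange: A = 110 × 10 = 1100.00, centroid at (75.00, 5.00).
web: A = 20 × 200 = 4000.00, centroid at (10.00, 110.00).
top flange: A = 90 × 14 = 1260.00, centroid at (-25.00, 217.00).
ΣA = 6360.00 mm², ΣAx̄ = 91000.00 mm³, ΣAȳ = 718920.00 mm³.
x̄ = 91000.00/6360.00 = 14.31 mm; ȳ = 718920.00/6360.00 = 113.04 mm.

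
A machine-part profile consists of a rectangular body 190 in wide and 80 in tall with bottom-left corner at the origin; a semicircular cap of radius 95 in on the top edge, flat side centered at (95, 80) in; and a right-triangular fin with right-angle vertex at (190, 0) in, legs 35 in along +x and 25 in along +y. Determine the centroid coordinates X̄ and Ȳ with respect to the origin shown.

Part | A | x̄ᵢ | ȳᵢ | A·x̄ᵢ | A·ȳᵢ
rectangular body | 15200.00 | 95.00 | 40.00 | 1444000.00 | 608000.00
semicircular top | 14176.44 | 95.00 | 120.32 | 1346761.50 | 1705698.28
triangular fin | 437.50 | 201.67 | 8.33 | 88229.17 | 3645.83
Σ | 29813.94 |  |  | 2878990.67 | 2317344.11
X̄ = 2878990.67 / 29813.94 = 96.57 in
Ȳ = 2317344.11 / 29813.94 = 77.73 in

X̄ = 96.57 in, Ȳ = 77.73 in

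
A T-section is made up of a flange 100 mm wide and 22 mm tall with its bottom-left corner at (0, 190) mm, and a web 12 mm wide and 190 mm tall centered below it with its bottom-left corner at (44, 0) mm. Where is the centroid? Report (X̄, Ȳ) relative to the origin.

X̄ = 50.00 mm, Ȳ = 147.05 mm

web: A = 12 × 190 = 2280.00, centroid at (50.00, 95.00).
flange: A = 100 × 22 = 2200.00, centroid at (50.00, 201.00).
ΣA = 4480.00 mm²
ΣAX̄ = (2280.00)(50.00) + (2200.00)(50.00) = 224000.00 mm³
ΣAȲ = (2280.00)(95.00) + (2200.00)(201.00) = 658800.00 mm³
X̄ = 224000.00 / 4480.00 = 50.00 mm
Ȳ = 658800.00 / 4480.00 = 147.05 mm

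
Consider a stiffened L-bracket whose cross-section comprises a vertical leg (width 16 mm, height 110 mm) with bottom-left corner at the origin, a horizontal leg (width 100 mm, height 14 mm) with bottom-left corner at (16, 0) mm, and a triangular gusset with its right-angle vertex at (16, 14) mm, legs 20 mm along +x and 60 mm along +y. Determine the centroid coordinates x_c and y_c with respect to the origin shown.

x_c = 31.94 mm, y_c = 33.78 mm

vertical leg: A = 16 × 110 = 1760.00, centroid at (8.00, 55.00).
horizontal leg: A = 100 × 14 = 1400.00, centroid at (66.00, 7.00).
gusset: A = ½·20·60 = 600.00, centroid at (22.67, 34.00).
ΣA = 3760.00 mm²
ΣAx_c = (1760.00)(8.00) + (1400.00)(66.00) + (600.00)(22.67) = 120080.00 mm³
ΣAy_c = (1760.00)(55.00) + (1400.00)(7.00) + (600.00)(34.00) = 127000.00 mm³
x_c = 120080.00 / 3760.00 = 31.94 mm
y_c = 127000.00 / 3760.00 = 33.78 mm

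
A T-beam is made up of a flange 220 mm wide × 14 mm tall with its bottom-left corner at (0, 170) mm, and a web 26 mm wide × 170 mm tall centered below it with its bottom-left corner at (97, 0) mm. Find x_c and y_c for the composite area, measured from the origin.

web: A = 26 × 170 = 4420.00, centroid at (110.00, 85.00).
flange: A = 220 × 14 = 3080.00, centroid at (110.00, 177.00).
ΣA = 7500.00 mm², ΣAx_c = 825000.00 mm³, ΣAy_c = 920860.00 mm³.
x_c = 825000.00/7500.00 = 110.00 mm; y_c = 920860.00/7500.00 = 122.78 mm.

x_c = 110.00 mm, y_c = 122.78 mm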